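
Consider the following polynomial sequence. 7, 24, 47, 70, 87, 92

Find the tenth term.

-128

D1: 17, 23, 23, 17, 5
D2: 6, 0, -6, -12
D3: -6, -6, -6
Third differences constant at -6.
-12 − 6 = -18;  5 − 18 = -13;  92 − 13 = 79
-18 − 6 = -24;  -13 − 24 = -37;  79 − 37 = 42
-24 − 6 = -30;  -37 − 30 = -67;  42 − 67 = -25
-30 − 6 = -36;  -67 − 36 = -103;  -25 − 103 = -128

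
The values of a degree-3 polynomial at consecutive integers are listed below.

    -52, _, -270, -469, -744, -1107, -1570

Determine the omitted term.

Using the last 5 terms:
First differences: -199, -275, -363, -463
Second differences: -76, -88, -100
Third differences: -12, -12
Constant third difference = -12.
Extend backward: -76 + 12 = -64;  -199 + 64 = -135;  -270 + 135 = -135

-135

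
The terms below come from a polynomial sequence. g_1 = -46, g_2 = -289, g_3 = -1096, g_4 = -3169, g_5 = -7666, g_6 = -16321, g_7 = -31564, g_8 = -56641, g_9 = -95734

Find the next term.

Δ: -243, -807, -2073, -4497, -8655, -15243, -25077, -39093
Δ²: -564, -1266, -2424, -4158, -6588, -9834, -14016
Δ³: -702, -1158, -1734, -2430, -3246, -4182
Δ⁴: -456, -576, -696, -816, -936
Δ⁵: -120, -120, -120, -120
The fifth differences are constant (-120).
-936 − 120 = -1056;  -4182 − 1056 = -5238;  -14016 − 5238 = -19254;  -39093 − 19254 = -58347;  -95734 − 58347 = -154081

-154081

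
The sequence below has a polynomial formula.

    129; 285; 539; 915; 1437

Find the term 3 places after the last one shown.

Δ: 156, 254, 376, 522
Δ²: 98, 122, 146
Δ³: 24, 24
Constant third difference = 24, so extend:
146 + 24 = 170;  522 + 170 = 692;  1437 + 692 = 2129
170 + 24 = 194;  692 + 194 = 886;  2129 + 886 = 3015
194 + 24 = 218;  886 + 218 = 1104;  3015 + 1104 = 4119

4119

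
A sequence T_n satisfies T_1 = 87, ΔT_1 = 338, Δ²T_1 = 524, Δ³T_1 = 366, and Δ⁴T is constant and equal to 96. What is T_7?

18735

Build the table forward from the leading diagonal:
Fourth differences: 96, 96, 96, 96, 96, 96, 96
Third differences: 366, 462, 558, 654, 750, 846, 942
Second differences: 524, 890, 1352, 1910, 2564, 3314, 4160
First differences: 338, 862, 1752, 3104, 5014, 7578, 10892
T: 87, 425, 1287, 3039, 6143, 11157, 18735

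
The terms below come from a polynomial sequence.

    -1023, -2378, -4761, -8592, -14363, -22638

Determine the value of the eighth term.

D1: -1355, -2383, -3831, -5771, -8275
D2: -1028, -1448, -1940, -2504
D3: -420, -492, -564
D4: -72, -72
The fourth differences are constant (-72).
-564 − 72 = -636;  -2504 − 636 = -3140;  -8275 − 3140 = -11415;  -22638 − 11415 = -34053
-636 − 72 = -708;  -3140 − 708 = -3848;  -11415 − 3848 = -15263;  -34053 − 15263 = -49316

-49316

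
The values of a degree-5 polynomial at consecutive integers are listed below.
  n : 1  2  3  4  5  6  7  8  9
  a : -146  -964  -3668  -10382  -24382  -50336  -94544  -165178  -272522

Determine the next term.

-429212

Δ: -818  -2704  -6714  -14000  -25954  -44208  -70634  -107344
Δ²: -1886  -4010  -7286  -11954  -18254  -26426  -36710
Δ³: -2124  -3276  -4668  -6300  -8172  -10284
Δ⁴: -1152  -1392  -1632  -1872  -2112
Δ⁵: -240  -240  -240  -240
Constant fifth difference = -240, so extend:
-2112 − 240 = -2352;  -10284 − 2352 = -12636;  -36710 − 12636 = -49346;  -107344 − 49346 = -156690;  -272522 − 156690 = -429212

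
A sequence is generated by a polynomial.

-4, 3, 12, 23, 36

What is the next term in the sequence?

51

First differences: 7  9  11  13
Second differences: 2  2  2
Constant second difference = 2, so extend:
13 + 2 = 15;  36 + 15 = 51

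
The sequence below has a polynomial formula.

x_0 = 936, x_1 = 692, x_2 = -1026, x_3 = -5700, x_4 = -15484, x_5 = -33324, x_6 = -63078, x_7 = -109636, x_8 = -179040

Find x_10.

-417034

First differences: -244 , -1718 , -4674 , -9784 , -17840 , -29754 , -46558 , -69404
Second differences: -1474 , -2956 , -5110 , -8056 , -11914 , -16804 , -22846
Third differences: -1482 , -2154 , -2946 , -3858 , -4890 , -6042
Fourth differences: -672 , -792 , -912 , -1032 , -1152
Fifth differences: -120 , -120 , -120 , -120
Constant fifth difference = -120, so extend:
-1152 − 120 = -1272;  -6042 − 1272 = -7314;  -22846 − 7314 = -30160;  -69404 − 30160 = -99564;  -179040 − 99564 = -278604
-1272 − 120 = -1392;  -7314 − 1392 = -8706;  -30160 − 8706 = -38866;  -99564 − 38866 = -138430;  -278604 − 138430 = -417034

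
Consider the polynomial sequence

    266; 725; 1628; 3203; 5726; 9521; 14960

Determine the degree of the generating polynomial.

4

D1: 459, 903, 1575, 2523, 3795, 5439
D2: 444, 672, 948, 1272, 1644
D3: 228, 276, 324, 372
D4: 48, 48, 48
The fourth differences are constant, so the polynomial has degree 4.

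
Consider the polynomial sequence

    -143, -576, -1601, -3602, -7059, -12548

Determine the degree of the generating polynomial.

4

First differences: -433, -1025, -2001, -3457, -5489
Second differences: -592, -976, -1456, -2032
Third differences: -384, -480, -576
Fourth differences: -96, -96
The fourth differences are constant, so the polynomial has degree 4.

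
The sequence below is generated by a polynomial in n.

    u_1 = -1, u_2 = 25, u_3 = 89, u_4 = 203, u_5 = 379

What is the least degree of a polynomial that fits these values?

3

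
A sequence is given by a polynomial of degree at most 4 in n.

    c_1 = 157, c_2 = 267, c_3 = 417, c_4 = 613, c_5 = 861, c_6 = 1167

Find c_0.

81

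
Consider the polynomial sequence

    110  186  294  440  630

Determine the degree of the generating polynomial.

First differences: 76, 108, 146, 190
Second differences: 32, 38, 44
Third differences: 6, 6
The third differences are constant, so the polynomial has degree 3.

3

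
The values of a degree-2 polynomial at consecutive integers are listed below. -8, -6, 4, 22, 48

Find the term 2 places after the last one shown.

First differences: 2  10  18  26
Second differences: 8  8  8
The second differences are constant (8).
26 + 8 = 34;  48 + 34 = 82
34 + 8 = 42;  82 + 42 = 124

124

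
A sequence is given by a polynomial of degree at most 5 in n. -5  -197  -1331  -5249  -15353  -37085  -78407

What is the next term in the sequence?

-150281

D1: -192, -1134, -3918, -10104, -21732, -41322
D2: -942, -2784, -6186, -11628, -19590
D3: -1842, -3402, -5442, -7962
D4: -1560, -2040, -2520
D5: -480, -480
The fifth differences are constant (-480).
-2520 − 480 = -3000;  -7962 − 3000 = -10962;  -19590 − 10962 = -30552;  -41322 − 30552 = -71874;  -78407 − 71874 = -150281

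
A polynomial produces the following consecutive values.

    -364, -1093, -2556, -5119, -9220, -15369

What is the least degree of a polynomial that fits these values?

First differences: -729, -1463, -2563, -4101, -6149
Second differences: -734, -1100, -1538, -2048
Third differences: -366, -438, -510
Fourth differences: -72, -72
The fourth differences are constant, so the polynomial has degree 4.

4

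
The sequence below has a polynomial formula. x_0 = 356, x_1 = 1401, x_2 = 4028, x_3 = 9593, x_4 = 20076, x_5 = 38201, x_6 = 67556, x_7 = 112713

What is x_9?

274361

1045 , 2627 , 5565 , 10483 , 18125 , 29355 , 45157
1582 , 2938 , 4918 , 7642 , 11230 , 15802
1356 , 1980 , 2724 , 3588 , 4572
624 , 744 , 864 , 984
120 , 120 , 120
Constant fifth difference = 120, so extend:
984 + 120 = 1104;  4572 + 1104 = 5676;  15802 + 5676 = 21478;  45157 + 21478 = 66635;  112713 + 66635 = 179348
1104 + 120 = 1224;  5676 + 1224 = 6900;  21478 + 6900 = 28378;  66635 + 28378 = 95013;  179348 + 95013 = 274361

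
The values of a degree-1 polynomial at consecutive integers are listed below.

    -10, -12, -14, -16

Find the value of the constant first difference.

-2

Δ: -2, -2, -2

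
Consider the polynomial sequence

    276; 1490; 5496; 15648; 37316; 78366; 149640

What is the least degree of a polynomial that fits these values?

5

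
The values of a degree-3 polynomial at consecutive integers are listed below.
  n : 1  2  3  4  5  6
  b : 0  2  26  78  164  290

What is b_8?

686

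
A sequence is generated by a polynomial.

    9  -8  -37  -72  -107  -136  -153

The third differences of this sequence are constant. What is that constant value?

6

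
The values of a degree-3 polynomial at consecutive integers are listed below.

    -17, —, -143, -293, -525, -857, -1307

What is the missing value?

-57

Using the last 5 terms:
D1: -150  -232  -332  -450
D2: -82  -100  -118
D3: -18  -18
Constant third difference = -18.
Extend backward: -82 + 18 = -64;  -150 + 64 = -86;  -143 + 86 = -57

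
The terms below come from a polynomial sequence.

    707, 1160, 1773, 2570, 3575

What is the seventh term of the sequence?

6305

D1: 453, 613, 797, 1005
D2: 160, 184, 208
D3: 24, 24
Constant third difference = 24, so extend:
208 + 24 = 232;  1005 + 232 = 1237;  3575 + 1237 = 4812
232 + 24 = 256;  1237 + 256 = 1493;  4812 + 1493 = 6305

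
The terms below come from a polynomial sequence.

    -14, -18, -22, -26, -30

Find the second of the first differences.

-4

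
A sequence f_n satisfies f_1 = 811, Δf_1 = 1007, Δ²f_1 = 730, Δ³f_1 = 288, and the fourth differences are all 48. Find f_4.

6310

Build the table forward from the leading diagonal:
D4: 48, 48, 48, 48
D3: 288, 336, 384, 432
D2: 730, 1018, 1354, 1738
D1: 1007, 1737, 2755, 4109
f: 811, 1818, 3555, 6310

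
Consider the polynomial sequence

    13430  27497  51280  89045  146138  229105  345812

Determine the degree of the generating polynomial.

First differences: 14067, 23783, 37765, 57093, 82967, 116707
Second differences: 9716, 13982, 19328, 25874, 33740
Third differences: 4266, 5346, 6546, 7866
Fourth differences: 1080, 1200, 1320
Fifth differences: 120, 120
The fifth differences are constant, so the polynomial has degree 5.

5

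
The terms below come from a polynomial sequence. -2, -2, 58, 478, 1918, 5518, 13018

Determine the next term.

D1: 0, 60, 420, 1440, 3600, 7500
D2: 60, 360, 1020, 2160, 3900
D3: 300, 660, 1140, 1740
D4: 360, 480, 600
D5: 120, 120
Constant fifth difference = 120, so extend:
600 + 120 = 720;  1740 + 720 = 2460;  3900 + 2460 = 6360;  7500 + 6360 = 13860;  13018 + 13860 = 26878

26878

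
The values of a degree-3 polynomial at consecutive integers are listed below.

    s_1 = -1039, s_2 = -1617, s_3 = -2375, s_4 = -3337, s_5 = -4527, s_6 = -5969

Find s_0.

-617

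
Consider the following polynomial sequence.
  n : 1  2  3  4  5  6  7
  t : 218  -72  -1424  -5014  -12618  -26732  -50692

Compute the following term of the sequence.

-88794

-290, -1352, -3590, -7604, -14114, -23960
-1062, -2238, -4014, -6510, -9846
-1176, -1776, -2496, -3336
-600, -720, -840
-120, -120
The fifth differences are constant (-120).
-840 − 120 = -960;  -3336 − 960 = -4296;  -9846 − 4296 = -14142;  -23960 − 14142 = -38102;  -50692 − 38102 = -88794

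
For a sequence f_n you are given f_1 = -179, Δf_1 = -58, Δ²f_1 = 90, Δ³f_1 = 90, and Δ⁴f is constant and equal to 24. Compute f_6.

1451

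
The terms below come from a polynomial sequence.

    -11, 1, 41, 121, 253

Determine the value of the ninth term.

1541

D1: 12  40  80  132
D2: 28  40  52
D3: 12  12
Third differences constant at 12.
52 + 12 = 64;  132 + 64 = 196;  253 + 196 = 449
64 + 12 = 76;  196 + 76 = 272;  449 + 272 = 721
76 + 12 = 88;  272 + 88 = 360;  721 + 360 = 1081
88 + 12 = 100;  360 + 100 = 460;  1081 + 460 = 1541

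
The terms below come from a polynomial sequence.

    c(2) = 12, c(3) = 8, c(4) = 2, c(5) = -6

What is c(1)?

-4  -6  -8
-2  -2
The second differences are constant at -2.
Work back: -4 + 2 = -2;  12 + 2 = 14

14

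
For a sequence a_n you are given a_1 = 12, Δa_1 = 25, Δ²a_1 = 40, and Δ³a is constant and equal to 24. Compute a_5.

Build the table forward from the leading diagonal:
Δ³: 24  24  24  24  24
Δ²: 40  64  88  112  136
Δ: 25  65  129  217  329
a: 12  37  102  231  448

448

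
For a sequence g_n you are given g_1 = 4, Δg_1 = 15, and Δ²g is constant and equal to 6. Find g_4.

Build the table forward from the leading diagonal:
Δ²: 6  6  6  6
Δ: 15  21  27  33
g: 4  19  40  67

67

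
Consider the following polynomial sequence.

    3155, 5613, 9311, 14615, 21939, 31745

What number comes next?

44543

First differences: 2458  3698  5304  7324  9806
Second differences: 1240  1606  2020  2482
Third differences: 366  414  462
Fourth differences: 48  48
Fourth differences constant at 48.
462 + 48 = 510;  2482 + 510 = 2992;  9806 + 2992 = 12798;  31745 + 12798 = 44543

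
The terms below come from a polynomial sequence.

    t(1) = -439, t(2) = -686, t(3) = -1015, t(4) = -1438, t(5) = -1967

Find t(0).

-247, -329, -423, -529
-82, -94, -106
-12, -12
The third differences are constant at -12.
Work back: -82 + 12 = -70;  -247 + 70 = -177;  -439 + 177 = -262

-262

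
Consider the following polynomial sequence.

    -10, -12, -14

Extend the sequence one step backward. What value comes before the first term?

Δ: -2, -2
The first differences are constant at -2.
Work back: -10 + 2 = -8

-8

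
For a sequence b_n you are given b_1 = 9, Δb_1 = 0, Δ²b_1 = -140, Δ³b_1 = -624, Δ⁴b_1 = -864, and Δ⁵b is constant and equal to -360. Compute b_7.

Build the table forward from the leading diagonal:
Δ⁵: -360  -360  -360  -360  -360  -360  -360
Δ⁴: -864  -1224  -1584  -1944  -2304  -2664  -3024
Δ³: -624  -1488  -2712  -4296  -6240  -8544  -11208
Δ²: -140  -764  -2252  -4964  -9260  -15500  -24044
Δ: 0  -140  -904  -3156  -8120  -17380  -32880
b: 9  9  -131  -1035  -4191  -12311  -29691

-29691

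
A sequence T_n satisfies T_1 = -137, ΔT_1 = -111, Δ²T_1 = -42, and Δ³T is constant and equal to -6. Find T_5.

Build the table forward from the leading diagonal:
D3: -6  -6  -6  -6  -6
D2: -42  -48  -54  -60  -66
D1: -111  -153  -201  -255  -315
T: -137  -248  -401  -602  -857

-857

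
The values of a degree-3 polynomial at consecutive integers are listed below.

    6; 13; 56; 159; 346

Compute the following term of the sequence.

First differences: 7 , 43 , 103 , 187
Second differences: 36 , 60 , 84
Third differences: 24 , 24
Constant third difference = 24, so extend:
84 + 24 = 108;  187 + 108 = 295;  346 + 295 = 641

641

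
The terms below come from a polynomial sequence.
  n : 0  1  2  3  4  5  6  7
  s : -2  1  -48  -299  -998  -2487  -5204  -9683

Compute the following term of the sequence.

-16554

D1: 3 , -49 , -251 , -699 , -1489 , -2717 , -4479
D2: -52 , -202 , -448 , -790 , -1228 , -1762
D3: -150 , -246 , -342 , -438 , -534
D4: -96 , -96 , -96 , -96
The fourth differences are constant (-96).
-534 − 96 = -630;  -1762 − 630 = -2392;  -4479 − 2392 = -6871;  -9683 − 6871 = -16554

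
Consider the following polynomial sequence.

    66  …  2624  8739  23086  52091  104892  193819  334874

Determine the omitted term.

Using the last 7 terms:
D1: 6115, 14347, 29005, 52801, 88927, 141055
D2: 8232, 14658, 23796, 36126, 52128
D3: 6426, 9138, 12330, 16002
D4: 2712, 3192, 3672
D5: 480, 480
Constant fifth difference = 480.
Extend backward: 2712 − 480 = 2232;  6426 − 2232 = 4194;  8232 − 4194 = 4038;  6115 − 4038 = 2077;  2624 − 2077 = 547

547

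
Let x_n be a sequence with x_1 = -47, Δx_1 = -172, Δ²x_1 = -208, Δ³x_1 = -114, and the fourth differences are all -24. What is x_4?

-1301

Build the table forward from the leading diagonal:
Δ⁴: -24, -24, -24, -24
Δ³: -114, -138, -162, -186
Δ²: -208, -322, -460, -622
Δ: -172, -380, -702, -1162
x: -47, -219, -599, -1301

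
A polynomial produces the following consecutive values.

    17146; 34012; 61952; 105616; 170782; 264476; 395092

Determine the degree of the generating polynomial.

5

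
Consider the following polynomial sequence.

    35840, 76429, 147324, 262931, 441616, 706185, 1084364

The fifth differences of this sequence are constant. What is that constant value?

480

D1: 40589, 70895, 115607, 178685, 264569, 378179
D2: 30306, 44712, 63078, 85884, 113610
D3: 14406, 18366, 22806, 27726
D4: 3960, 4440, 4920
D5: 480, 480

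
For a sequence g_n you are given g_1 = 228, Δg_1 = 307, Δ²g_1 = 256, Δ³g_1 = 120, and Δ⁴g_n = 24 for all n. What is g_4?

Build the table forward from the leading diagonal:
Fourth differences: 24, 24, 24, 24
Third differences: 120, 144, 168, 192
Second differences: 256, 376, 520, 688
First differences: 307, 563, 939, 1459
g: 228, 535, 1098, 2037

2037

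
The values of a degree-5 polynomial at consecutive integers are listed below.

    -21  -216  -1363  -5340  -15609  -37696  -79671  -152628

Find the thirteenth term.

First differences: -195 , -1147 , -3977 , -10269 , -22087 , -41975 , -72957
Second differences: -952 , -2830 , -6292 , -11818 , -19888 , -30982
Third differences: -1878 , -3462 , -5526 , -8070 , -11094
Fourth differences: -1584 , -2064 , -2544 , -3024
Fifth differences: -480 , -480 , -480
Constant fifth difference = -480, so extend:
-3024 − 480 = -3504;  -11094 − 3504 = -14598;  -30982 − 14598 = -45580;  -72957 − 45580 = -118537;  -152628 − 118537 = -271165
-3504 − 480 = -3984;  -14598 − 3984 = -18582;  -45580 − 18582 = -64162;  -118537 − 64162 = -182699;  -271165 − 182699 = -453864
-3984 − 480 = -4464;  -18582 − 4464 = -23046;  -64162 − 23046 = -87208;  -182699 − 87208 = -269907;  -453864 − 269907 = -723771
-4464 − 480 = -4944;  -23046 − 4944 = -27990;  -87208 − 27990 = -115198;  -269907 − 115198 = -385105;  -723771 − 385105 = -1108876
-4944 − 480 = -5424;  -27990 − 5424 = -33414;  -115198 − 33414 = -148612;  -385105 − 148612 = -533717;  -1108876 − 533717 = -1642593

-1642593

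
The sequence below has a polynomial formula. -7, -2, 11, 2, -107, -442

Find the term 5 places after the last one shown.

D1: 5, 13, -9, -109, -335
D2: 8, -22, -100, -226
D3: -30, -78, -126
D4: -48, -48
The fourth differences are constant (-48).
-126 − 48 = -174;  -226 − 174 = -400;  -335 − 400 = -735;  -442 − 735 = -1177
-174 − 48 = -222;  -400 − 222 = -622;  -735 − 622 = -1357;  -1177 − 1357 = -2534
-222 − 48 = -270;  -622 − 270 = -892;  -1357 − 892 = -2249;  -2534 − 2249 = -4783
-270 − 48 = -318;  -892 − 318 = -1210;  -2249 − 1210 = -3459;  -4783 − 3459 = -8242
-318 − 48 = -366;  -1210 − 366 = -1576;  -3459 − 1576 = -5035;  -8242 − 5035 = -13277

-13277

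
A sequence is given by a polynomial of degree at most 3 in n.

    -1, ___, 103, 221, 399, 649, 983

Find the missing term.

33

Using the last 5 terms:
D1: 118  178  250  334
D2: 60  72  84
D3: 12  12
Constant third difference = 12.
Extend backward: 60 − 12 = 48;  118 − 48 = 70;  103 − 70 = 33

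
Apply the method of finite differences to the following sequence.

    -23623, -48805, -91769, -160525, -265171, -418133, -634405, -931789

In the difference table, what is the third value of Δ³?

First differences: -25182, -42964, -68756, -104646, -152962, -216272, -297384
Second differences: -17782, -25792, -35890, -48316, -63310, -81112
Third differences: -8010, -10098, -12426, -14994, -17802
Fourth differences: -2088, -2328, -2568, -2808
Fifth differences: -240, -240, -240

-12426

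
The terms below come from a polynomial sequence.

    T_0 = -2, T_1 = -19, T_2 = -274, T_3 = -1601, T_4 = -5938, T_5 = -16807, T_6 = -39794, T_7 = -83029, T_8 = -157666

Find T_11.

-736969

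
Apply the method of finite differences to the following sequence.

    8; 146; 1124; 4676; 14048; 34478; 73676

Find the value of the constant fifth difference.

480

D1: 138, 978, 3552, 9372, 20430, 39198
D2: 840, 2574, 5820, 11058, 18768
D3: 1734, 3246, 5238, 7710
D4: 1512, 1992, 2472
D5: 480, 480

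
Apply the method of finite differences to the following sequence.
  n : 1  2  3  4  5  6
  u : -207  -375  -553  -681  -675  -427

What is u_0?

-85

Δ: -168, -178, -128, 6, 248
Δ²: -10, 50, 134, 242
Δ³: 60, 84, 108
Δ⁴: 24, 24
The fourth differences are constant at 24.
Work back: 60 − 24 = 36;  -10 − 36 = -46;  -168 + 46 = -122;  -207 + 122 = -85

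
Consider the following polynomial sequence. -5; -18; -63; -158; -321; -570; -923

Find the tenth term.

-2786

First differences: -13, -45, -95, -163, -249, -353
Second differences: -32, -50, -68, -86, -104
Third differences: -18, -18, -18, -18
The third differences are constant (-18).
-104 − 18 = -122;  -353 − 122 = -475;  -923 − 475 = -1398
-122 − 18 = -140;  -475 − 140 = -615;  -1398 − 615 = -2013
-140 − 18 = -158;  -615 − 158 = -773;  -2013 − 773 = -2786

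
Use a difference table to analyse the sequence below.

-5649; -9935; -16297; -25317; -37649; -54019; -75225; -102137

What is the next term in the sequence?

-135697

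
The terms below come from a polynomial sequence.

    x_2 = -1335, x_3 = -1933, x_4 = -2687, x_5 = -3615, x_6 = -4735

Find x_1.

-875

-598  -754  -928  -1120
-156  -174  -192
-18  -18
The third differences are constant at -18.
Work back: -156 + 18 = -138;  -598 + 138 = -460;  -1335 + 460 = -875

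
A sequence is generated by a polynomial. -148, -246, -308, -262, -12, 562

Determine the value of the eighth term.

3282

Δ: -98, -62, 46, 250, 574
Δ²: 36, 108, 204, 324
Δ³: 72, 96, 120
Δ⁴: 24, 24
The fourth differences are constant (24).
120 + 24 = 144;  324 + 144 = 468;  574 + 468 = 1042;  562 + 1042 = 1604
144 + 24 = 168;  468 + 168 = 636;  1042 + 636 = 1678;  1604 + 1678 = 3282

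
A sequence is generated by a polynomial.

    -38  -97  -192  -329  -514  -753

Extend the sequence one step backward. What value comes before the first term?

-9

Δ: -59  -95  -137  -185  -239
Δ²: -36  -42  -48  -54
Δ³: -6  -6  -6
The third differences are constant at -6.
Work back: -36 + 6 = -30;  -59 + 30 = -29;  -38 + 29 = -9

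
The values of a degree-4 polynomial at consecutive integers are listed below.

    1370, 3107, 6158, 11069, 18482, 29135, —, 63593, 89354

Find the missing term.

Using the first 6 terms:
1737  3051  4911  7413  10653
1314  1860  2502  3240
546  642  738
96  96
Constant fourth difference = 96.
Extend forward: 738 + 96 = 834;  3240 + 834 = 4074;  10653 + 4074 = 14727;  29135 + 14727 = 43862

43862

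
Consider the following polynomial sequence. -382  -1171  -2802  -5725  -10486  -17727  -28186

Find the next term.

First differences: -789, -1631, -2923, -4761, -7241, -10459
Second differences: -842, -1292, -1838, -2480, -3218
Third differences: -450, -546, -642, -738
Fourth differences: -96, -96, -96
Constant fourth difference = -96, so extend:
-738 − 96 = -834;  -3218 − 834 = -4052;  -10459 − 4052 = -14511;  -28186 − 14511 = -42697

-42697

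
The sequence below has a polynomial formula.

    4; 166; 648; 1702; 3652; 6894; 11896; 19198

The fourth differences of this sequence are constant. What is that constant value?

72

Δ: 162, 482, 1054, 1950, 3242, 5002, 7302
Δ²: 320, 572, 896, 1292, 1760, 2300
Δ³: 252, 324, 396, 468, 540
Δ⁴: 72, 72, 72, 72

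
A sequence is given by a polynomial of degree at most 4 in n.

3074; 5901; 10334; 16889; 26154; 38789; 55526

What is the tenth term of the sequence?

D1: 2827 , 4433 , 6555 , 9265 , 12635 , 16737
D2: 1606 , 2122 , 2710 , 3370 , 4102
D3: 516 , 588 , 660 , 732
D4: 72 , 72 , 72
The fourth differences are constant (72).
732 + 72 = 804;  4102 + 804 = 4906;  16737 + 4906 = 21643;  55526 + 21643 = 77169
804 + 72 = 876;  4906 + 876 = 5782;  21643 + 5782 = 27425;  77169 + 27425 = 104594
876 + 72 = 948;  5782 + 948 = 6730;  27425 + 6730 = 34155;  104594 + 34155 = 138749

138749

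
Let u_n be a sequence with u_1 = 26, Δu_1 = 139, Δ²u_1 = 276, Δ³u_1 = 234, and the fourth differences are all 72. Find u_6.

Build the table forward from the leading diagonal:
D4: 72  72  72  72  72  72
D3: 234  306  378  450  522  594
D2: 276  510  816  1194  1644  2166
D1: 139  415  925  1741  2935  4579
u: 26  165  580  1505  3246  6181

6181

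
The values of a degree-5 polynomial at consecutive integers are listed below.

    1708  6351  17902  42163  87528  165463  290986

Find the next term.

483147

Δ: 4643, 11551, 24261, 45365, 77935, 125523
Δ²: 6908, 12710, 21104, 32570, 47588
Δ³: 5802, 8394, 11466, 15018
Δ⁴: 2592, 3072, 3552
Δ⁵: 480, 480
Constant fifth difference = 480, so extend:
3552 + 480 = 4032;  15018 + 4032 = 19050;  47588 + 19050 = 66638;  125523 + 66638 = 192161;  290986 + 192161 = 483147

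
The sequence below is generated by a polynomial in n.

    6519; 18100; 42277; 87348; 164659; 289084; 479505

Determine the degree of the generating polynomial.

5

D1: 11581, 24177, 45071, 77311, 124425, 190421
D2: 12596, 20894, 32240, 47114, 65996
D3: 8298, 11346, 14874, 18882
D4: 3048, 3528, 4008
D5: 480, 480
The fifth differences are constant, so the polynomial has degree 5.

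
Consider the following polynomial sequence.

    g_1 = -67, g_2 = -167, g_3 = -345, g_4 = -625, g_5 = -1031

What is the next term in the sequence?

-1587

D1: -100, -178, -280, -406
D2: -78, -102, -126
D3: -24, -24
The third differences are constant (-24).
-126 − 24 = -150;  -406 − 150 = -556;  -1031 − 556 = -1587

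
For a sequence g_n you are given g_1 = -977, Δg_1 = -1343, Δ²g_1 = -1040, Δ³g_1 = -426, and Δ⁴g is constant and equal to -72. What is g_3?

Build the table forward from the leading diagonal:
Δ⁴: -72, -72, -72
Δ³: -426, -498, -570
Δ²: -1040, -1466, -1964
Δ: -1343, -2383, -3849
g: -977, -2320, -4703

-4703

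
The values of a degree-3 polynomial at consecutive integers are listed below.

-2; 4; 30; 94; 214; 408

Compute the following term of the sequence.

6 , 26 , 64 , 120 , 194
20 , 38 , 56 , 74
18 , 18 , 18
Third differences constant at 18.
74 + 18 = 92;  194 + 92 = 286;  408 + 286 = 694

694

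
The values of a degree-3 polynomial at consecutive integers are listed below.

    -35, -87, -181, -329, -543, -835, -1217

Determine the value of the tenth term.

-3023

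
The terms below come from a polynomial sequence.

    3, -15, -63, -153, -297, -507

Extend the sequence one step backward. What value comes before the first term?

3

Δ: -18  -48  -90  -144  -210
Δ²: -30  -42  -54  -66
Δ³: -12  -12  -12
The third differences are constant at -12.
Work back: -30 + 12 = -18;  -18 + 18 = 0;  3 + 0 = 3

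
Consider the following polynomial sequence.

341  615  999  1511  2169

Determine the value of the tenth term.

8279

First differences: 274, 384, 512, 658
Second differences: 110, 128, 146
Third differences: 18, 18
The third differences are constant (18).
146 + 18 = 164;  658 + 164 = 822;  2169 + 822 = 2991
164 + 18 = 182;  822 + 182 = 1004;  2991 + 1004 = 3995
182 + 18 = 200;  1004 + 200 = 1204;  3995 + 1204 = 5199
200 + 18 = 218;  1204 + 218 = 1422;  5199 + 1422 = 6621
218 + 18 = 236;  1422 + 236 = 1658;  6621 + 1658 = 8279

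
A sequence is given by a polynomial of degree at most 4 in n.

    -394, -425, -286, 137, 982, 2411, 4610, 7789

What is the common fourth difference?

First differences: -31, 139, 423, 845, 1429, 2199, 3179
Second differences: 170, 284, 422, 584, 770, 980
Third differences: 114, 138, 162, 186, 210
Fourth differences: 24, 24, 24, 24

24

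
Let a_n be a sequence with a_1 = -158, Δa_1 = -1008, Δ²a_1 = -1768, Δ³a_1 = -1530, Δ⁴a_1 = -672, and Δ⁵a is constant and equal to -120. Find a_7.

Build the table forward from the leading diagonal:
Fifth differences: -120, -120, -120, -120, -120, -120, -120
Fourth differences: -672, -792, -912, -1032, -1152, -1272, -1392
Third differences: -1530, -2202, -2994, -3906, -4938, -6090, -7362
Second differences: -1768, -3298, -5500, -8494, -12400, -17338, -23428
First differences: -1008, -2776, -6074, -11574, -20068, -32468, -49806
a: -158, -1166, -3942, -10016, -21590, -41658, -74126

-74126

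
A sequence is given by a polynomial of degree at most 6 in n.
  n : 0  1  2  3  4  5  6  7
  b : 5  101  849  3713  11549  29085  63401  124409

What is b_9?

383189

D1: 96 , 748 , 2864 , 7836 , 17536 , 34316 , 61008
D2: 652 , 2116 , 4972 , 9700 , 16780 , 26692
D3: 1464 , 2856 , 4728 , 7080 , 9912
D4: 1392 , 1872 , 2352 , 2832
D5: 480 , 480 , 480
The fifth differences are constant (480).
2832 + 480 = 3312;  9912 + 3312 = 13224;  26692 + 13224 = 39916;  61008 + 39916 = 100924;  124409 + 100924 = 225333
3312 + 480 = 3792;  13224 + 3792 = 17016;  39916 + 17016 = 56932;  100924 + 56932 = 157856;  225333 + 157856 = 383189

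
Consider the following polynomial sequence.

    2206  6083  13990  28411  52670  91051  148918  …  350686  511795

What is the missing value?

Using the first 7 terms:
Δ: 3877  7907  14421  24259  38381  57867
Δ²: 4030  6514  9838  14122  19486
Δ³: 2484  3324  4284  5364
Δ⁴: 840  960  1080
Δ⁵: 120  120
Constant fifth difference = 120.
Extend forward: 1080 + 120 = 1200;  5364 + 1200 = 6564;  19486 + 6564 = 26050;  57867 + 26050 = 83917;  148918 + 83917 = 232835

232835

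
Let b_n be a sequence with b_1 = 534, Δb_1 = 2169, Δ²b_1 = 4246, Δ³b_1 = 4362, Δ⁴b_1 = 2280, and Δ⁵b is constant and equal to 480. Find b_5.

54414

Build the table forward from the leading diagonal:
Δ⁵: 480  480  480  480  480
Δ⁴: 2280  2760  3240  3720  4200
Δ³: 4362  6642  9402  12642  16362
Δ²: 4246  8608  15250  24652  37294
Δ: 2169  6415  15023  30273  54925
b: 534  2703  9118  24141  54414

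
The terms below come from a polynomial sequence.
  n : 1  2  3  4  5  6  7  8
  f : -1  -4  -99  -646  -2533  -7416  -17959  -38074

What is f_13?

-536749

D1: -3 , -95 , -547 , -1887 , -4883 , -10543 , -20115
D2: -92 , -452 , -1340 , -2996 , -5660 , -9572
D3: -360 , -888 , -1656 , -2664 , -3912
D4: -528 , -768 , -1008 , -1248
D5: -240 , -240 , -240
Constant fifth difference = -240, so extend:
-1248 − 240 = -1488;  -3912 − 1488 = -5400;  -9572 − 5400 = -14972;  -20115 − 14972 = -35087;  -38074 − 35087 = -73161
-1488 − 240 = -1728;  -5400 − 1728 = -7128;  -14972 − 7128 = -22100;  -35087 − 22100 = -57187;  -73161 − 57187 = -130348
-1728 − 240 = -1968;  -7128 − 1968 = -9096;  -22100 − 9096 = -31196;  -57187 − 31196 = -88383;  -130348 − 88383 = -218731
-1968 − 240 = -2208;  -9096 − 2208 = -11304;  -31196 − 11304 = -42500;  -88383 − 42500 = -130883;  -218731 − 130883 = -349614
-2208 − 240 = -2448;  -11304 − 2448 = -13752;  -42500 − 13752 = -56252;  -130883 − 56252 = -187135;  -349614 − 187135 = -536749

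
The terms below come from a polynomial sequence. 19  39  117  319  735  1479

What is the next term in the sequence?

2689

D1: 20, 78, 202, 416, 744
D2: 58, 124, 214, 328
D3: 66, 90, 114
D4: 24, 24
Fourth differences constant at 24.
114 + 24 = 138;  328 + 138 = 466;  744 + 466 = 1210;  1479 + 1210 = 2689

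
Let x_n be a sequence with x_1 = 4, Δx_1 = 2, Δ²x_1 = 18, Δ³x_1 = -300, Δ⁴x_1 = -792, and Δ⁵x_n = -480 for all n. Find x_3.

26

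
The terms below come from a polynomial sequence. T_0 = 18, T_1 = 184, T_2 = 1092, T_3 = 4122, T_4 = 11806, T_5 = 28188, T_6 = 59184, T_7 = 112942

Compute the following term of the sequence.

200202

First differences: 166 , 908 , 3030 , 7684 , 16382 , 30996 , 53758
Second differences: 742 , 2122 , 4654 , 8698 , 14614 , 22762
Third differences: 1380 , 2532 , 4044 , 5916 , 8148
Fourth differences: 1152 , 1512 , 1872 , 2232
Fifth differences: 360 , 360 , 360
Constant fifth difference = 360, so extend:
2232 + 360 = 2592;  8148 + 2592 = 10740;  22762 + 10740 = 33502;  53758 + 33502 = 87260;  112942 + 87260 = 200202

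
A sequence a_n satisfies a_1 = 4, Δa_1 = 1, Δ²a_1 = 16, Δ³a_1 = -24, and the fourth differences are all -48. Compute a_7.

Build the table forward from the leading diagonal:
Fourth differences: -48, -48, -48, -48, -48, -48, -48
Third differences: -24, -72, -120, -168, -216, -264, -312
Second differences: 16, -8, -80, -200, -368, -584, -848
First differences: 1, 17, 9, -71, -271, -639, -1223
a: 4, 5, 22, 31, -40, -311, -950

-950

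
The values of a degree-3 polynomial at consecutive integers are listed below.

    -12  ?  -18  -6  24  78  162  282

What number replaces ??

Using the last 6 terms:
First differences: 12, 30, 54, 84, 120
Second differences: 18, 24, 30, 36
Third differences: 6, 6, 6
Constant third difference = 6.
Extend backward: 18 − 6 = 12;  12 − 12 = 0;  -18 + 0 = -18

-18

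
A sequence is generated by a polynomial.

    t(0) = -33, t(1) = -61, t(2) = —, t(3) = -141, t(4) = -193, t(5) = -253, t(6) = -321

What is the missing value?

Using the last 4 terms:
First differences: -52, -60, -68
Second differences: -8, -8
Constant second difference = -8.
Extend backward: -52 + 8 = -44;  -141 + 44 = -97

-97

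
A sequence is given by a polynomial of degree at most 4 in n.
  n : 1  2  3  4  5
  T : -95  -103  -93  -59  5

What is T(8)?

437

-8 , 10 , 34 , 64
18 , 24 , 30
6 , 6
The third differences are constant (6).
30 + 6 = 36;  64 + 36 = 100;  5 + 100 = 105
36 + 6 = 42;  100 + 42 = 142;  105 + 142 = 247
42 + 6 = 48;  142 + 48 = 190;  247 + 190 = 437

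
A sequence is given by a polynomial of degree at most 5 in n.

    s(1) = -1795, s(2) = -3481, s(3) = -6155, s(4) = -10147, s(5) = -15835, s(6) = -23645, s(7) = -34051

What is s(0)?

-1686, -2674, -3992, -5688, -7810, -10406
-988, -1318, -1696, -2122, -2596
-330, -378, -426, -474
-48, -48, -48
The fourth differences are constant at -48.
Work back: -330 + 48 = -282;  -988 + 282 = -706;  -1686 + 706 = -980;  -1795 + 980 = -815

-815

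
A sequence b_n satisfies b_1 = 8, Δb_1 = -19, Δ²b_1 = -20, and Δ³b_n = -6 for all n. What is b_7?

-526

Build the table forward from the leading diagonal:
Δ³: -6  -6  -6  -6  -6  -6  -6
Δ²: -20  -26  -32  -38  -44  -50  -56
Δ: -19  -39  -65  -97  -135  -179  -229
b: 8  -11  -50  -115  -212  -347  -526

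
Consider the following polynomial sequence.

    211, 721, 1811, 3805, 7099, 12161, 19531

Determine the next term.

510, 1090, 1994, 3294, 5062, 7370
580, 904, 1300, 1768, 2308
324, 396, 468, 540
72, 72, 72
The fourth differences are constant (72).
540 + 72 = 612;  2308 + 612 = 2920;  7370 + 2920 = 10290;  19531 + 10290 = 29821

29821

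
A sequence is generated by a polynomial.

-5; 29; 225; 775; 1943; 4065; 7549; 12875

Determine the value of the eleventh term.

45785

Δ: 34  196  550  1168  2122  3484  5326
Δ²: 162  354  618  954  1362  1842
Δ³: 192  264  336  408  480
Δ⁴: 72  72  72  72
Constant fourth difference = 72, so extend:
480 + 72 = 552;  1842 + 552 = 2394;  5326 + 2394 = 7720;  12875 + 7720 = 20595
552 + 72 = 624;  2394 + 624 = 3018;  7720 + 3018 = 10738;  20595 + 10738 = 31333
624 + 72 = 696;  3018 + 696 = 3714;  10738 + 3714 = 14452;  31333 + 14452 = 45785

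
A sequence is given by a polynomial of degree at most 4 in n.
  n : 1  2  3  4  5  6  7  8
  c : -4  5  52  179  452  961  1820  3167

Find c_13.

23732

Δ: 9, 47, 127, 273, 509, 859, 1347
Δ²: 38, 80, 146, 236, 350, 488
Δ³: 42, 66, 90, 114, 138
Δ⁴: 24, 24, 24, 24
Fourth differences constant at 24.
138 + 24 = 162;  488 + 162 = 650;  1347 + 650 = 1997;  3167 + 1997 = 5164
162 + 24 = 186;  650 + 186 = 836;  1997 + 836 = 2833;  5164 + 2833 = 7997
186 + 24 = 210;  836 + 210 = 1046;  2833 + 1046 = 3879;  7997 + 3879 = 11876
210 + 24 = 234;  1046 + 234 = 1280;  3879 + 1280 = 5159;  11876 + 5159 = 17035
234 + 24 = 258;  1280 + 258 = 1538;  5159 + 1538 = 6697;  17035 + 6697 = 23732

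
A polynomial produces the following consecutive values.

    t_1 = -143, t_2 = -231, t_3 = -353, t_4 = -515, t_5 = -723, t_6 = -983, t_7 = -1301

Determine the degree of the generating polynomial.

3

D1: -88, -122, -162, -208, -260, -318
D2: -34, -40, -46, -52, -58
D3: -6, -6, -6, -6
The third differences are constant, so the polynomial has degree 3.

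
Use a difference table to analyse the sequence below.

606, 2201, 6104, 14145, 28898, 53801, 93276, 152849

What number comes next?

239270

D1: 1595  3903  8041  14753  24903  39475  59573
D2: 2308  4138  6712  10150  14572  20098
D3: 1830  2574  3438  4422  5526
D4: 744  864  984  1104
D5: 120  120  120
Fifth differences constant at 120.
1104 + 120 = 1224;  5526 + 1224 = 6750;  20098 + 6750 = 26848;  59573 + 26848 = 86421;  152849 + 86421 = 239270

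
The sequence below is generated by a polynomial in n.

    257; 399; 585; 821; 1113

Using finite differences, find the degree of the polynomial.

3

D1: 142, 186, 236, 292
D2: 44, 50, 56
D3: 6, 6
The third differences are constant, so the polynomial has degree 3.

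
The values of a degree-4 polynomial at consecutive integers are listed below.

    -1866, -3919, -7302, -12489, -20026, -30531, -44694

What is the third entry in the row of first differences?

First differences: -2053, -3383, -5187, -7537, -10505, -14163
Second differences: -1330, -1804, -2350, -2968, -3658
Third differences: -474, -546, -618, -690
Fourth differences: -72, -72, -72

-5187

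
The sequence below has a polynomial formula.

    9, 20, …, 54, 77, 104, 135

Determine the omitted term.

35

Using the last 4 terms:
Δ: 23  27  31
Δ²: 4  4
Constant second difference = 4.
Extend backward: 23 − 4 = 19;  54 − 19 = 35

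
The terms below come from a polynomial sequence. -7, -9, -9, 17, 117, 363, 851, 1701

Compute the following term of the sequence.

3057

First differences: -2, 0, 26, 100, 246, 488, 850
Second differences: 2, 26, 74, 146, 242, 362
Third differences: 24, 48, 72, 96, 120
Fourth differences: 24, 24, 24, 24
Constant fourth difference = 24, so extend:
120 + 24 = 144;  362 + 144 = 506;  850 + 506 = 1356;  1701 + 1356 = 3057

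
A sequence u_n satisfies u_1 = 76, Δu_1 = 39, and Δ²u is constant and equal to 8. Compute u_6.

351

Build the table forward from the leading diagonal:
Δ²: 8  8  8  8  8  8
Δ: 39  47  55  63  71  79
u: 76  115  162  217  280  351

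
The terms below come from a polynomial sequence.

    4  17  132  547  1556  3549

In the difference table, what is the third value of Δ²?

First differences: 13, 115, 415, 1009, 1993
Second differences: 102, 300, 594, 984
Third differences: 198, 294, 390
Fourth differences: 96, 96

594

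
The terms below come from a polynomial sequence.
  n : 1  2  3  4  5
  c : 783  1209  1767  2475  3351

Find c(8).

D1: 426, 558, 708, 876
D2: 132, 150, 168
D3: 18, 18
Third differences constant at 18.
168 + 18 = 186;  876 + 186 = 1062;  3351 + 1062 = 4413
186 + 18 = 204;  1062 + 204 = 1266;  4413 + 1266 = 5679
204 + 18 = 222;  1266 + 222 = 1488;  5679 + 1488 = 7167

7167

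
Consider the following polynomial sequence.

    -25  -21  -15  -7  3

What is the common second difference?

2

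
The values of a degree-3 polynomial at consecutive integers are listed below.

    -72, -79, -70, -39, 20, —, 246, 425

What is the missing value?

Using the first 5 terms:
D1: -7, 9, 31, 59
D2: 16, 22, 28
D3: 6, 6
Constant third difference = 6.
Extend forward: 28 + 6 = 34;  59 + 34 = 93;  20 + 93 = 113

113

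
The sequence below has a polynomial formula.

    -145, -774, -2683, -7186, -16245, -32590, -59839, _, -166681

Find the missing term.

Using the first 7 terms:
D1: -629, -1909, -4503, -9059, -16345, -27249
D2: -1280, -2594, -4556, -7286, -10904
D3: -1314, -1962, -2730, -3618
D4: -648, -768, -888
D5: -120, -120
Constant fifth difference = -120.
Extend forward: -888 − 120 = -1008;  -3618 − 1008 = -4626;  -10904 − 4626 = -15530;  -27249 − 15530 = -42779;  -59839 − 42779 = -102618

-102618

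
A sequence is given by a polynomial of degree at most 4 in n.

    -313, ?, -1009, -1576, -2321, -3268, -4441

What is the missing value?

-596

Using the last 5 terms:
First differences: -567, -745, -947, -1173
Second differences: -178, -202, -226
Third differences: -24, -24
Constant third difference = -24.
Extend backward: -178 + 24 = -154;  -567 + 154 = -413;  -1009 + 413 = -596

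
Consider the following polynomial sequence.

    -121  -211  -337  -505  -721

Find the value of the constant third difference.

-6

D1: -90, -126, -168, -216
D2: -36, -42, -48
D3: -6, -6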